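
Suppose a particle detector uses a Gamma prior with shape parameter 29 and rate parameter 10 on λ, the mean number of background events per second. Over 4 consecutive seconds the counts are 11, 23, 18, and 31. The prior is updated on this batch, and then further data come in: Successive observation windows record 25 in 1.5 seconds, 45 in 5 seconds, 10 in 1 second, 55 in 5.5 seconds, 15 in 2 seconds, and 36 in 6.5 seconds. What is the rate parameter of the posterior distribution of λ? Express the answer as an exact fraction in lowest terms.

Total count: 11 + 23 + 18 + 31 = 83.
Total exposure: 4 seconds.
After the first batch: Gamma(29 + 83, 10 + 4) = Gamma(112, 14).
Total count: 25 + 45 + 10 + 55 + 15 + 36 = 186.
Total exposure: 1.5 + 5 + 1 + 5.5 + 2 + 6.5 = 21.5 seconds.
After the second batch: Gamma(112 + 186, 14 + 21.5) = Gamma(298, 71/2).

71/2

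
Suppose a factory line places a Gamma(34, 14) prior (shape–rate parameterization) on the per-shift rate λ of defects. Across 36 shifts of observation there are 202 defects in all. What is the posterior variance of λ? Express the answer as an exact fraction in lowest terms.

Total count 202 over total exposure 36 shifts.
By Gamma–Poisson conjugacy, the posterior is Gamma(α + Σx, β + Σt) = Gamma(34 + 202, 14 + 36) = Gamma(236, 50).
Posterior variance = α'/β'² = 236/2500 = 59/625.

59/625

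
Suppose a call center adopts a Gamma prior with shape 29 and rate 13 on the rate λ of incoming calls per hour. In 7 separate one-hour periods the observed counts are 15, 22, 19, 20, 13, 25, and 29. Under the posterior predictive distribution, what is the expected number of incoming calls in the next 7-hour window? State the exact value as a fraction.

Total count: 15 + 22 + 19 + 20 + 13 + 25 + 29 = 143.
Total exposure: 7 hours.
The Gamma prior is conjugate for the Poisson rate, so λ | data ~ Gamma(29+143, 13+7) = Gamma(172, 20).
Predictive mean over a 7-hour window = T·E[λ|data] = 7·172/20 = 301/5.

301/5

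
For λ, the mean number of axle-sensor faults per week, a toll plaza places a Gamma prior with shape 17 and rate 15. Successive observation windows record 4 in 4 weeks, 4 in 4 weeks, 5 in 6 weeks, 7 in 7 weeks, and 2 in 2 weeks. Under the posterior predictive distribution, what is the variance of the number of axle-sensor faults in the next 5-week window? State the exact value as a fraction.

8385/1444

Total count: 4 + 4 + 5 + 7 + 2 = 22.
Total exposure: 4 + 4 + 6 + 7 + 2 = 23 weeks.
The Gamma prior is conjugate for the Poisson rate, so λ | data ~ Gamma(17+22, 15+23) = Gamma(39, 38).
The posterior predictive for a window of length T is Negative Binomial with variance T·α'·(β'+T)/β'² = 5·39·43/1444 = 8385/1444.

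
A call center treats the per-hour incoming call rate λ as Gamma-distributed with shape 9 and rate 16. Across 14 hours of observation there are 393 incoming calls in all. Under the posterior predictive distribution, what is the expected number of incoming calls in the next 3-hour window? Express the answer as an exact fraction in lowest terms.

Total count 393 over total exposure 14 hours.
Posterior: α' = 9 + 393 = 402, β' = 16 + 14 = 30.
Predictive mean over a 3-hour window = T·E[λ|data] = 3·402/30 = 201/5.

201/5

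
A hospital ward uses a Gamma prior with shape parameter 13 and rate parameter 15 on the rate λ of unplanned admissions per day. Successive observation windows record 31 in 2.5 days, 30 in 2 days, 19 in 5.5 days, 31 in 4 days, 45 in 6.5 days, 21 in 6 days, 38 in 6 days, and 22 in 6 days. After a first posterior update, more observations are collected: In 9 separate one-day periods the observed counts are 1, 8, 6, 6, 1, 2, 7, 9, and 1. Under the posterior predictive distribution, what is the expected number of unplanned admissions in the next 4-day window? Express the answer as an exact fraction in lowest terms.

2328/125

Total count: 31 + 30 + 19 + 31 + 45 + 21 + 38 + 22 = 237.
Total exposure: 2.5 + 2 + 5.5 + 4 + 6.5 + 6 + 6 + 6 = 38.5 days.
After the first batch: Gamma(13 + 237, 15 + 38.5) = Gamma(250, 107/2).
Total count: 1 + 8 + 6 + 6 + 1 + 2 + 7 + 9 + 1 = 41.
Total exposure: 9 days.
After the second batch: Gamma(250 + 41, 107/2 + 9) = Gamma(291, 125/2).
Predictive mean over a 4-day window = T·E[λ|data] = 4·291/(125/2) = 2328/125.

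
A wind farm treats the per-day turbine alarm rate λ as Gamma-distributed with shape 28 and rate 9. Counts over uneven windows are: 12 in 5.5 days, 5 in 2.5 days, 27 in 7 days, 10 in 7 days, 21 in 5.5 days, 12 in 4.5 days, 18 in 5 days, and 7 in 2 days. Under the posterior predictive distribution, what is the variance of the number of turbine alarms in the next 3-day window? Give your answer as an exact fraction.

595/64

Total count: 12 + 5 + 27 + 10 + 21 + 12 + 18 + 7 = 112.
Total exposure: 5.5 + 2.5 + 7 + 7 + 5.5 + 4.5 + 5 + 2 = 39 days.
Conjugate update: add total count to the shape and total exposure to the rate, giving Gamma(140, 48).
The posterior predictive for a window of length T is Negative Binomial with variance T·α'·(β'+T)/β'² = 3·140·51/2304 = 595/64.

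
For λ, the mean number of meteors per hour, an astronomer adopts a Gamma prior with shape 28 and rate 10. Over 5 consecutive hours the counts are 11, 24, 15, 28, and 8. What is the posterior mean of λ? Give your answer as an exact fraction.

Total count: 11 + 24 + 15 + 28 + 8 = 86.
Total exposure: 5 hours.
Posterior: α' = 28 + 86 = 114, β' = 10 + 5 = 15.
Posterior mean = α'/β' = 114/15 = 38/5.

38/5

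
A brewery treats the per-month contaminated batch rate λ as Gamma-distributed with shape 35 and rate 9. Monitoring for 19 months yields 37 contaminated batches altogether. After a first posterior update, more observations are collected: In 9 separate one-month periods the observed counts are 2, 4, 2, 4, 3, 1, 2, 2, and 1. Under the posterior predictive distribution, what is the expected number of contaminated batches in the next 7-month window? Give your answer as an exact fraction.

Total count 37 over total exposure 19 months.
After the first batch: Gamma(35 + 37, 9 + 19) = Gamma(72, 28).
Total count: 2 + 4 + 2 + 4 + 3 + 1 + 2 + 2 + 1 = 21.
Total exposure: 9 months.
After the second batch: Gamma(72 + 21, 28 + 9) = Gamma(93, 37).
Predictive mean over a 7-month window = T·E[λ|data] = 7·93/37 = 651/37.

651/37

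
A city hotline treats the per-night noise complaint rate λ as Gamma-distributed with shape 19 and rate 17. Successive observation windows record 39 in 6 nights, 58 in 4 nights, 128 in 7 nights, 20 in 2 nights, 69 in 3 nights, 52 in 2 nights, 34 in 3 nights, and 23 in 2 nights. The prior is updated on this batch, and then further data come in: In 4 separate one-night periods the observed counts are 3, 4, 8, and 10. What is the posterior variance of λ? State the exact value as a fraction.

467/2500

Total count: 39 + 58 + 128 + 20 + 69 + 52 + 34 + 23 = 423.
Total exposure: 6 + 4 + 7 + 2 + 3 + 2 + 3 + 2 = 29 nights.
After the first batch: Gamma(19 + 423, 17 + 29) = Gamma(442, 46).
Total count: 3 + 4 + 8 + 10 = 25.
Total exposure: 4 nights.
After the second batch: Gamma(442 + 25, 46 + 4) = Gamma(467, 50).
Posterior variance = α'/β'² = 467/2500.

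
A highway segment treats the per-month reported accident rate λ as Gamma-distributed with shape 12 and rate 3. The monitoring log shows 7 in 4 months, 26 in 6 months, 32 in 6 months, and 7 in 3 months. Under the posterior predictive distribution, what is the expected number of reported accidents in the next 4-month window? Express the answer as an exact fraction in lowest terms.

Total count: 7 + 26 + 32 + 7 = 72.
Total exposure: 4 + 6 + 6 + 3 = 19 months.
Gamma(α, β) with Poisson data over total exposure Σt gives posterior Gamma(α+Σx, β+Σt) = Gamma(84, 22).
Predictive mean over a 4-month window = T·E[λ|data] = 4·84/22 = 168/11.

168/11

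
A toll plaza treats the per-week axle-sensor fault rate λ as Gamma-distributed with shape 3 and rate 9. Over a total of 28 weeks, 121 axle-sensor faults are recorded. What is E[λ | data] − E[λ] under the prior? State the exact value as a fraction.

335/111

Total count 121 over total exposure 28 weeks.
The Gamma prior is conjugate for the Poisson rate, so λ | data ~ Gamma(3+121, 9+28) = Gamma(124, 37).
Posterior mean = 124/37 = 124/37; prior mean = 3/9 = 1/3. Difference = 124/37 − 1/3 = 335/111.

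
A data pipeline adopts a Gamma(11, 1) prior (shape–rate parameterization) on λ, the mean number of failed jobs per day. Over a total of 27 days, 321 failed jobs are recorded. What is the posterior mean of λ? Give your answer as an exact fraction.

83/7

Total count 321 over total exposure 27 days.
Posterior: α' = 11 + 321 = 332, β' = 1 + 27 = 28.
Posterior mean = α'/β' = 332/28 = 83/7.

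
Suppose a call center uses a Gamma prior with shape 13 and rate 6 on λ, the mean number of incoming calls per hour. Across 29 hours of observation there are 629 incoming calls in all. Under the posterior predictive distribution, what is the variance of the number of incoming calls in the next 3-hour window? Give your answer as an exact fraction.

Total count 629 over total exposure 29 hours.
The Gamma prior is conjugate for the Poisson rate, so λ | data ~ Gamma(13+629, 6+29) = Gamma(642, 35).
The posterior predictive for a window of length T is Negative Binomial with variance T·α'·(β'+T)/β'² = 3·642·38/1225 = 73188/1225.

73188/1225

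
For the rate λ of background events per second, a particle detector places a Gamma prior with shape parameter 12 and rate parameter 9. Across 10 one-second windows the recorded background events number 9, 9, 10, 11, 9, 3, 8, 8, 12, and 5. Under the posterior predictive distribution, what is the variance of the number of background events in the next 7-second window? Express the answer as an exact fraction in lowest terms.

17472/361

Total count: 9 + 9 + 10 + 11 + 9 + 3 + 8 + 8 + 12 + 5 = 84.
Total exposure: 10 seconds.
By Gamma–Poisson conjugacy, the posterior is Gamma(α + Σx, β + Σt) = Gamma(12 + 84, 9 + 10) = Gamma(96, 19).
The posterior predictive for a window of length T is Negative Binomial with variance T·α'·(β'+T)/β'² = 7·96·26/361 = 17472/361.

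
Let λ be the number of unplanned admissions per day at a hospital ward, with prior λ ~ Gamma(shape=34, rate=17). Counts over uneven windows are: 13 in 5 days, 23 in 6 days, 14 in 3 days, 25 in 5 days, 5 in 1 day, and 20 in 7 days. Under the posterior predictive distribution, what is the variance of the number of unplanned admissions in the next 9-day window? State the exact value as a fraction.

31959/968

Total count: 13 + 23 + 14 + 25 + 5 + 20 = 100.
Total exposure: 5 + 6 + 3 + 5 + 1 + 7 = 27 days.
The Gamma prior is conjugate for the Poisson rate, so λ | data ~ Gamma(34+100, 17+27) = Gamma(134, 44).
The posterior predictive for a window of length T is Negative Binomial with variance T·α'·(β'+T)/β'² = 9·134·53/1936 = 31959/968.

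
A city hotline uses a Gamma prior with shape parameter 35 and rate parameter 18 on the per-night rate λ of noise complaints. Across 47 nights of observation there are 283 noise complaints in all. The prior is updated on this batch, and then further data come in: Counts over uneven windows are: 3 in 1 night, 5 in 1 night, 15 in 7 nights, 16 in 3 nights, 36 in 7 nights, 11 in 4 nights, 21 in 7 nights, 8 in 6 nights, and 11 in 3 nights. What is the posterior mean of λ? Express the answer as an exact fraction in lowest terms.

111/26

Total count 283 over total exposure 47 nights.
After the first batch: Gamma(35 + 283, 18 + 47) = Gamma(318, 65).
Total count: 3 + 5 + 15 + 16 + 36 + 11 + 21 + 8 + 11 = 126.
Total exposure: 1 + 1 + 7 + 3 + 7 + 4 + 7 + 6 + 3 = 39 nights.
After the second batch: Gamma(318 + 126, 65 + 39) = Gamma(444, 104).
Posterior mean = α'/β' = 444/104 = 111/26.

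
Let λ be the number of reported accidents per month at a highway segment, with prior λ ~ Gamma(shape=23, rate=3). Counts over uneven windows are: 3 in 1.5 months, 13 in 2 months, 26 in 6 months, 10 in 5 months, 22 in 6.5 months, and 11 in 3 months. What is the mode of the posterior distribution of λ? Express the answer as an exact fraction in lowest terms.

107/27

Total count: 3 + 13 + 26 + 10 + 22 + 11 = 85.
Total exposure: 1.5 + 2 + 6 + 5 + 6.5 + 3 = 24 months.
Conjugate update: add total count to the shape and total exposure to the rate, giving Gamma(108, 27).
Posterior mode = (α'−1)/β' = 107/27.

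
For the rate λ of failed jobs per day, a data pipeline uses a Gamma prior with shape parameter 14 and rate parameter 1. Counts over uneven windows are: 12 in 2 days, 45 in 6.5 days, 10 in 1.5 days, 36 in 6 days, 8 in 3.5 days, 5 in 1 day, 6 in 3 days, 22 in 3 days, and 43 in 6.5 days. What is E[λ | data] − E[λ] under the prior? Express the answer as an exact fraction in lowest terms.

-275/34

Total count: 12 + 45 + 10 + 36 + 8 + 5 + 6 + 22 + 43 = 187.
Total exposure: 2 + 6.5 + 1.5 + 6 + 3.5 + 1 + 3 + 3 + 6.5 = 33 days.
The Gamma prior is conjugate for the Poisson rate, so λ | data ~ Gamma(14+187, 1+33) = Gamma(201, 34).
Posterior mean = 201/34 = 201/34; prior mean = 14/1 = 14. Difference = 201/34 − 14 = -275/34.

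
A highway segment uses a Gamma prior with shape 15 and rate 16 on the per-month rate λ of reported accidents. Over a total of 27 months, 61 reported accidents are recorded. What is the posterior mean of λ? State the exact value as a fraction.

76/43

Total count 61 over total exposure 27 months.
Posterior: α' = 15 + 61 = 76, β' = 16 + 27 = 43.
Posterior mean = α'/β' = 76/43.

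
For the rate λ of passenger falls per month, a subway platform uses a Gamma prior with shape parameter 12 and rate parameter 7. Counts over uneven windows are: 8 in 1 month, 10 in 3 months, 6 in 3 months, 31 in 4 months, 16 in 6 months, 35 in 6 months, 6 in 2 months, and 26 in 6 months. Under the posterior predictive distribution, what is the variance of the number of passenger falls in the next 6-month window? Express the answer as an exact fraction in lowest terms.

9900/361

Total count: 8 + 10 + 6 + 31 + 16 + 35 + 6 + 26 = 138.
Total exposure: 1 + 3 + 3 + 4 + 6 + 6 + 2 + 6 = 31 months.
Conjugate update: add total count to the shape and total exposure to the rate, giving Gamma(150, 38).
The posterior predictive for a window of length T is Negative Binomial with variance T·α'·(β'+T)/β'² = 6·150·44/1444 = 9900/361.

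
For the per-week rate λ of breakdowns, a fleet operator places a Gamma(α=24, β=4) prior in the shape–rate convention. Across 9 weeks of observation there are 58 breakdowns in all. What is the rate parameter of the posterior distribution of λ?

Total count 58 over total exposure 9 weeks.
Gamma(α, β) with Poisson data over total exposure Σt gives posterior Gamma(α+Σx, β+Σt) = Gamma(82, 13).

13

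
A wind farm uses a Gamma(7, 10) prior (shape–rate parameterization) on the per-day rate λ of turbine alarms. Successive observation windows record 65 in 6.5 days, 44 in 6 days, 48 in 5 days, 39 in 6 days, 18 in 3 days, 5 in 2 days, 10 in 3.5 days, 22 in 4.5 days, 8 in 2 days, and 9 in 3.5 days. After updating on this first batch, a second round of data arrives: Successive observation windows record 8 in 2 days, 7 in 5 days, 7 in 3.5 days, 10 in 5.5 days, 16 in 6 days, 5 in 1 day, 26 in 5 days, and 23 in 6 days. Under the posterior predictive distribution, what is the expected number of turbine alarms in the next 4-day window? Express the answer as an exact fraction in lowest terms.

Total count: 65 + 44 + 48 + 39 + 18 + 5 + 10 + 22 + 8 + 9 = 268.
Total exposure: 6.5 + 6 + 5 + 6 + 3 + 2 + 3.5 + 4.5 + 2 + 3.5 = 42 days.
After the first batch: Gamma(7 + 268, 10 + 42) = Gamma(275, 52).
Total count: 8 + 7 + 7 + 10 + 16 + 5 + 26 + 23 = 102.
Total exposure: 2 + 5 + 3.5 + 5.5 + 6 + 1 + 5 + 6 = 34 days.
After the second batch: Gamma(275 + 102, 52 + 34) = Gamma(377, 86).
Predictive mean over a 4-day window = T·E[λ|data] = 4·377/86 = 754/43.

754/43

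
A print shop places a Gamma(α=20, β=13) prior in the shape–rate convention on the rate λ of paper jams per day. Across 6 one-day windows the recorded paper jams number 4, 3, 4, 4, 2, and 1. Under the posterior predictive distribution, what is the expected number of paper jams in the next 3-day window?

6

Total count: 4 + 3 + 4 + 4 + 2 + 1 = 18.
Total exposure: 6 days.
The Gamma prior is conjugate for the Poisson rate, so λ | data ~ Gamma(20+18, 13+6) = Gamma(38, 19).
Predictive mean over a 3-day window = T·E[λ|data] = 3·38/19 = 6.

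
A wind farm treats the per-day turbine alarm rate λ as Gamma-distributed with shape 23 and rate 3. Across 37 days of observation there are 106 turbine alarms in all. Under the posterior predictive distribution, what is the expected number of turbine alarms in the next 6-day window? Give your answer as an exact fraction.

387/20

Total count 106 over total exposure 37 days.
Posterior: α' = 23 + 106 = 129, β' = 3 + 37 = 40.
Predictive mean over a 6-day window = T·E[λ|data] = 6·129/40 = 387/20.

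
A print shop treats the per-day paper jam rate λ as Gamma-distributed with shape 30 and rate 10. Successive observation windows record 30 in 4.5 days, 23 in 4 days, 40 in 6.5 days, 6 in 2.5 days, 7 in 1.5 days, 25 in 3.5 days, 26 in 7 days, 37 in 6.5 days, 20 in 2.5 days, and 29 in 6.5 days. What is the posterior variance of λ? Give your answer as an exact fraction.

273/3025

Total count: 30 + 23 + 40 + 6 + 7 + 25 + 26 + 37 + 20 + 29 = 243.
Total exposure: 4.5 + 4 + 6.5 + 2.5 + 1.5 + 3.5 + 7 + 6.5 + 2.5 + 6.5 = 45 days.
By Gamma–Poisson conjugacy, the posterior is Gamma(α + Σx, β + Σt) = Gamma(30 + 243, 10 + 45) = Gamma(273, 55).
Posterior variance = α'/β'² = 273/3025.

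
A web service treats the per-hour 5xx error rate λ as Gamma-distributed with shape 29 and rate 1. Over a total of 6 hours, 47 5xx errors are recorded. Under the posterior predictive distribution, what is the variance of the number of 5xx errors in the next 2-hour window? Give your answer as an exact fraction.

1368/49

Total count 47 over total exposure 6 hours.
Gamma(α, β) with Poisson data over total exposure Σt gives posterior Gamma(α+Σx, β+Σt) = Gamma(76, 7).
The posterior predictive for a window of length T is Negative Binomial with variance T·α'·(β'+T)/β'² = 2·76·9/49 = 1368/49.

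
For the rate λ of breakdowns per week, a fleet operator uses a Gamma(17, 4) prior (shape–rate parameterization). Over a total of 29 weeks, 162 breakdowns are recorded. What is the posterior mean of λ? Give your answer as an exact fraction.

Total count 162 over total exposure 29 weeks.
Conjugate update: add total count to the shape and total exposure to the rate, giving Gamma(179, 33).
Posterior mean = α'/β' = 179/33.

179/33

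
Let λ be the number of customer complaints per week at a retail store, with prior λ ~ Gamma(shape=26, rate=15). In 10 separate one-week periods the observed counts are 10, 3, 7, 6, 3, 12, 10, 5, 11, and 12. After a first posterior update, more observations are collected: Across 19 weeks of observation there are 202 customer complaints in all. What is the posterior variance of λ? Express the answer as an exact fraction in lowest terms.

307/1936

Total count: 10 + 3 + 7 + 6 + 3 + 12 + 10 + 5 + 11 + 12 = 79.
Total exposure: 10 weeks.
After the first batch: Gamma(26 + 79, 15 + 10) = Gamma(105, 25).
Total count 202 over total exposure 19 weeks.
After the second batch: Gamma(105 + 202, 25 + 19) = Gamma(307, 44).
Posterior variance = α'/β'² = 307/1936.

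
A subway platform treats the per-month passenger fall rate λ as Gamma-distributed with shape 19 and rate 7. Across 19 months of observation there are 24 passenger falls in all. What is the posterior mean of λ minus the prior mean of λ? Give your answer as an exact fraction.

Total count 24 over total exposure 19 months.
Gamma(α, β) with Poisson data over total exposure Σt gives posterior Gamma(α+Σx, β+Σt) = Gamma(43, 26).
Posterior mean = 43/26 = 43/26; prior mean = 19/7 = 19/7. Difference = 43/26 − 19/7 = -193/182.

-193/182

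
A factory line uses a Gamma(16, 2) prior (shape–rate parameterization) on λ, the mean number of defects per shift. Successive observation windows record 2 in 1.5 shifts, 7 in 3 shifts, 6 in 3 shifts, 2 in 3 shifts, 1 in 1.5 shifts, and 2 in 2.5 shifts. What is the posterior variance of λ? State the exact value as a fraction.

Total count: 2 + 7 + 6 + 2 + 1 + 2 = 20.
Total exposure: 1.5 + 3 + 3 + 3 + 1.5 + 2.5 = 14.5 shifts.
Conjugate update: add total count to the shape and total exposure to the rate, giving Gamma(36, 33/2).
Posterior variance = α'/β'² = 36/(1089/4) = 16/121.

16/121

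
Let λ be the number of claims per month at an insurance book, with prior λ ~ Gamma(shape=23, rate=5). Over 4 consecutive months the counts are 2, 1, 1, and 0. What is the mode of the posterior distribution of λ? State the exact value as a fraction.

Total count: 2 + 1 + 1 + 0 = 4.
Total exposure: 4 months.
The Gamma prior is conjugate for the Poisson rate, so λ | data ~ Gamma(23+4, 5+4) = Gamma(27, 9).
Posterior mode = (α'−1)/β' = 26/9.

26/9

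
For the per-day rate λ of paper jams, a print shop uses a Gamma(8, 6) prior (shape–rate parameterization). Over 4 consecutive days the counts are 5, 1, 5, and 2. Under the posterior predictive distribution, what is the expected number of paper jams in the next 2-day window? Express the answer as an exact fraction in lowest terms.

21/5

Total count: 5 + 1 + 5 + 2 = 13.
Total exposure: 4 days.
Posterior: α' = 8 + 13 = 21, β' = 6 + 4 = 10.
Predictive mean over a 2-day window = T·E[λ|data] = 2·21/10 = 21/5.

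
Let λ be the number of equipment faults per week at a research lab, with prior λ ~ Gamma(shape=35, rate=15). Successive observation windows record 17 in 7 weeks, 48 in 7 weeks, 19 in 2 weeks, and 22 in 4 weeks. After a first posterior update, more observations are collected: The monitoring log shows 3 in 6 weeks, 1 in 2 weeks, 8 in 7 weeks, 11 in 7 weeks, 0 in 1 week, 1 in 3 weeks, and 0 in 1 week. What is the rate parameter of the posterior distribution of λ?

Total count: 17 + 48 + 19 + 22 = 106.
Total exposure: 7 + 7 + 2 + 4 = 20 weeks.
After the first batch: Gamma(35 + 106, 15 + 20) = Gamma(141, 35).
Total count: 3 + 1 + 8 + 11 + 0 + 1 + 0 = 24.
Total exposure: 6 + 2 + 7 + 7 + 1 + 3 + 1 = 27 weeks.
After the second batch: Gamma(141 + 24, 35 + 27) = Gamma(165, 62).

62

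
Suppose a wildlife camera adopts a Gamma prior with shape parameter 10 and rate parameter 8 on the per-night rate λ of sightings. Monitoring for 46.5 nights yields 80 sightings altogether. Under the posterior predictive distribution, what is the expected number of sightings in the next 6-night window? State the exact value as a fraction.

Total count 80 over total exposure 46.5 nights.
Posterior: α' = 10 + 80 = 90, β' = 8 + 46.5 = 109/2.
Predictive mean over a 6-night window = T·E[λ|data] = 6·90/(109/2) = 1080/109.

1080/109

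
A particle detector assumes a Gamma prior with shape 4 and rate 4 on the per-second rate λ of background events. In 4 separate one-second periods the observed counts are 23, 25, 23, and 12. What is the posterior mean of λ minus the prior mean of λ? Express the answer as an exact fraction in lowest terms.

79/8

Total count: 23 + 25 + 23 + 12 = 83.
Total exposure: 4 seconds.
Conjugate update: add total count to the shape and total exposure to the rate, giving Gamma(87, 8).
Posterior mean = 87/8 = 87/8; prior mean = 4/4 = 1. Difference = 87/8 − 1 = 79/8.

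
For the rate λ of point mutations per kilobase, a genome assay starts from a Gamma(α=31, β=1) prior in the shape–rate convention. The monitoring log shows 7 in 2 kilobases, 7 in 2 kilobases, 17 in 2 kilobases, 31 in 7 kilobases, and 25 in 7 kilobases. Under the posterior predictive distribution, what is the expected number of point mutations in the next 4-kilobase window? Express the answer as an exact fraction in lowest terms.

472/21

Total count: 7 + 7 + 17 + 31 + 25 = 87.
Total exposure: 2 + 2 + 2 + 7 + 7 = 20 kilobases.
By Gamma–Poisson conjugacy, the posterior is Gamma(α + Σx, β + Σt) = Gamma(31 + 87, 1 + 20) = Gamma(118, 21).
Predictive mean over a 4-kilobase window = T·E[λ|data] = 4·118/21 = 472/21.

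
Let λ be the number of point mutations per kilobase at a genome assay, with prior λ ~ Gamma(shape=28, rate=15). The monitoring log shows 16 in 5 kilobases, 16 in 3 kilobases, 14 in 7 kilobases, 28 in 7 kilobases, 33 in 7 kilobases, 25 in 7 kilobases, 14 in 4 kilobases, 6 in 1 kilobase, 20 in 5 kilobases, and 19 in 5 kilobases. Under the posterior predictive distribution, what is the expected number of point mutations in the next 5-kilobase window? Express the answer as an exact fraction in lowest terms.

Total count: 16 + 16 + 14 + 28 + 33 + 25 + 14 + 6 + 20 + 19 = 191.
Total exposure: 5 + 3 + 7 + 7 + 7 + 7 + 4 + 1 + 5 + 5 = 51 kilobases.
The Gamma prior is conjugate for the Poisson rate, so λ | data ~ Gamma(28+191, 15+51) = Gamma(219, 66).
Predictive mean over a 5-kilobase window = T·E[λ|data] = 5·219/66 = 365/22.

365/22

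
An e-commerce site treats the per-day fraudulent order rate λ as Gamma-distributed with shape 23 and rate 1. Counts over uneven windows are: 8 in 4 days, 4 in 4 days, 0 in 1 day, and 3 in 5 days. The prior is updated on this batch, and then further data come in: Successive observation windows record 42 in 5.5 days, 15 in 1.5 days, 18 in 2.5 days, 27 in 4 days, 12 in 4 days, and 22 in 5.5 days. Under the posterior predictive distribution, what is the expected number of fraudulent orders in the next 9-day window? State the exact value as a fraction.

783/19

Total count: 8 + 4 + 0 + 3 = 15.
Total exposure: 4 + 4 + 1 + 5 = 14 days.
After the first batch: Gamma(23 + 15, 1 + 14) = Gamma(38, 15).
Total count: 42 + 15 + 18 + 27 + 12 + 22 = 136.
Total exposure: 5.5 + 1.5 + 2.5 + 4 + 4 + 5.5 = 23 days.
After the second batch: Gamma(38 + 136, 15 + 23) = Gamma(174, 38).
Predictive mean over a 9-day window = T·E[λ|data] = 9·174/38 = 783/19.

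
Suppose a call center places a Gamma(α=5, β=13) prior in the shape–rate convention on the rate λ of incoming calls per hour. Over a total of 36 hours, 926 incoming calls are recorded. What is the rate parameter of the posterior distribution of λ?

Total count 926 over total exposure 36 hours.
The Gamma prior is conjugate for the Poisson rate, so λ | data ~ Gamma(5+926, 13+36) = Gamma(931, 49).

49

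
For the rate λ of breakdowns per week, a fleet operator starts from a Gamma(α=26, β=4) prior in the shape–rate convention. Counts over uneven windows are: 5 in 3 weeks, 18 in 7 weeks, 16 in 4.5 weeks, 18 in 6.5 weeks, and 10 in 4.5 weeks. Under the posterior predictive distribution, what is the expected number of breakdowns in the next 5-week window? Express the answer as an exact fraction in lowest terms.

Total count: 5 + 18 + 16 + 18 + 10 = 67.
Total exposure: 3 + 7 + 4.5 + 6.5 + 4.5 = 25.5 weeks.
By Gamma–Poisson conjugacy, the posterior is Gamma(α + Σx, β + Σt) = Gamma(26 + 67, 4 + 25.5) = Gamma(93, 59/2).
Predictive mean over a 5-week window = T·E[λ|data] = 5·93/(59/2) = 930/59.

930/59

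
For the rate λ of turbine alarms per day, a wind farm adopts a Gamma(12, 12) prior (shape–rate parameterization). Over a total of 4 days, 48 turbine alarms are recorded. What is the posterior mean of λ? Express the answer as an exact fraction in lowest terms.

15/4

Total count 48 over total exposure 4 days.
Posterior: α' = 12 + 48 = 60, β' = 12 + 4 = 16.
Posterior mean = α'/β' = 60/16 = 15/4.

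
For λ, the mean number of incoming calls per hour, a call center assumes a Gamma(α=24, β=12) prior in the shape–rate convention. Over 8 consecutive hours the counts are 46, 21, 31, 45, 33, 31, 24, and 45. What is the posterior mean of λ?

Total count: 46 + 21 + 31 + 45 + 33 + 31 + 24 + 45 = 276.
Total exposure: 8 hours.
Gamma(α, β) with Poisson data over total exposure Σt gives posterior Gamma(α+Σx, β+Σt) = Gamma(300, 20).
Posterior mean = α'/β' = 300/20 = 15.

15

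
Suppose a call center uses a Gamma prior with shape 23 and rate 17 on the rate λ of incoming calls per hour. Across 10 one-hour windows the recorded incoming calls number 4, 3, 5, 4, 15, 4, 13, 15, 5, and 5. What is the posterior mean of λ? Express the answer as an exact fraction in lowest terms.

32/9

Total count: 4 + 3 + 5 + 4 + 15 + 4 + 13 + 15 + 5 + 5 = 73.
Total exposure: 10 hours.
By Gamma–Poisson conjugacy, the posterior is Gamma(α + Σx, β + Σt) = Gamma(23 + 73, 17 + 10) = Gamma(96, 27).
Posterior mean = α'/β' = 96/27 = 32/9.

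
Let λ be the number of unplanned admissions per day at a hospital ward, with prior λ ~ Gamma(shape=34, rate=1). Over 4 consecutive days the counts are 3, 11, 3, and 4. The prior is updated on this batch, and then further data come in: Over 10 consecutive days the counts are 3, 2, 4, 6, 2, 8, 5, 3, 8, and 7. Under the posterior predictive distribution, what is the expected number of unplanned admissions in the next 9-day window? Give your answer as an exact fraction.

Total count: 3 + 11 + 3 + 4 = 21.
Total exposure: 4 days.
After the first batch: Gamma(34 + 21, 1 + 4) = Gamma(55, 5).
Total count: 3 + 2 + 4 + 6 + 2 + 8 + 5 + 3 + 8 + 7 = 48.
Total exposure: 10 days.
After the second batch: Gamma(55 + 48, 5 + 10) = Gamma(103, 15).
Predictive mean over a 9-day window = T·E[λ|data] = 9·103/15 = 309/5.

309/5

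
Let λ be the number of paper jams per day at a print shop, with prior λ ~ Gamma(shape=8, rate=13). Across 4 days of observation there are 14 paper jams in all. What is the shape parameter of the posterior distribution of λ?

22

Total count 14 over total exposure 4 days.
Conjugate update: add total count to the shape and total exposure to the rate, giving Gamma(22, 17).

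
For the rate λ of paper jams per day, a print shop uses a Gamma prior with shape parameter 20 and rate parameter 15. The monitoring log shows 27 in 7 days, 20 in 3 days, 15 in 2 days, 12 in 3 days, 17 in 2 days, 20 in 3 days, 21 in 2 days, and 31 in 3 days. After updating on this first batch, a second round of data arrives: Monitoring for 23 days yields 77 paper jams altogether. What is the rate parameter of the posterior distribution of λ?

63

Total count: 27 + 20 + 15 + 12 + 17 + 20 + 21 + 31 = 163.
Total exposure: 7 + 3 + 2 + 3 + 2 + 3 + 2 + 3 = 25 days.
After the first batch: Gamma(20 + 163, 15 + 25) = Gamma(183, 40).
Total count 77 over total exposure 23 days.
After the second batch: Gamma(183 + 77, 40 + 23) = Gamma(260, 63).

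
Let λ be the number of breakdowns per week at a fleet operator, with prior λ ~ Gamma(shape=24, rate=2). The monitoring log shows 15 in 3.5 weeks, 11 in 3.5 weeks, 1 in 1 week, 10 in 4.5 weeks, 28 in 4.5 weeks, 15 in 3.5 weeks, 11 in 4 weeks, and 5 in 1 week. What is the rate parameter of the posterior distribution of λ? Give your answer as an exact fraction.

Total count: 15 + 11 + 1 + 10 + 28 + 15 + 11 + 5 = 96.
Total exposure: 3.5 + 3.5 + 1 + 4.5 + 4.5 + 3.5 + 4 + 1 = 25.5 weeks.
Conjugate update: add total count to the shape and total exposure to the rate, giving Gamma(120, 55/2).

55/2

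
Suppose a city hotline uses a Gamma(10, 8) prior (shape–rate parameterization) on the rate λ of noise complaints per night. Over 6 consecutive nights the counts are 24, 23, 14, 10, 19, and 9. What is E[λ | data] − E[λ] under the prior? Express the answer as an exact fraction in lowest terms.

183/28

Total count: 24 + 23 + 14 + 10 + 19 + 9 = 99.
Total exposure: 6 nights.
Posterior: α' = 10 + 99 = 109, β' = 8 + 6 = 14.
Posterior mean = 109/14 = 109/14; prior mean = 10/8 = 5/4. Difference = 109/14 − 5/4 = 183/28.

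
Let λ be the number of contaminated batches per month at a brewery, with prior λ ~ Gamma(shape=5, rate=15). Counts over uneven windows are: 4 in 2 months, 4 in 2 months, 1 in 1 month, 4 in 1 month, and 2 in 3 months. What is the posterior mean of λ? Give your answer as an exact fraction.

5/6

Total count: 4 + 4 + 1 + 4 + 2 = 15.
Total exposure: 2 + 2 + 1 + 1 + 3 = 9 months.
Posterior: α' = 5 + 15 = 20, β' = 15 + 9 = 24.
Posterior mean = α'/β' = 20/24 = 5/6.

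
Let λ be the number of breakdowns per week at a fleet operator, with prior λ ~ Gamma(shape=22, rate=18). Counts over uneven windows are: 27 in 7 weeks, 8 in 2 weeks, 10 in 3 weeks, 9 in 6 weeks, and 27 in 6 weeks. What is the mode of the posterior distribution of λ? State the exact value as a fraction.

Total count: 27 + 8 + 10 + 9 + 27 = 81.
Total exposure: 7 + 2 + 3 + 6 + 6 = 24 weeks.
By Gamma–Poisson conjugacy, the posterior is Gamma(α + Σx, β + Σt) = Gamma(22 + 81, 18 + 24) = Gamma(103, 42).
Posterior mode = (α'−1)/β' = 102/42 = 17/7.

17/7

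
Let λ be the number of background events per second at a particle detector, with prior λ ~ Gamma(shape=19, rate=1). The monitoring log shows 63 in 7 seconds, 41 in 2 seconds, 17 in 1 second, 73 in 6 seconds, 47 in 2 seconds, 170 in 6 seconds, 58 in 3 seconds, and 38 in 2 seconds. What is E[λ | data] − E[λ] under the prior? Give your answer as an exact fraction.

Total count: 63 + 41 + 17 + 73 + 47 + 170 + 58 + 38 = 507.
Total exposure: 7 + 2 + 1 + 6 + 2 + 6 + 3 + 2 = 29 seconds.
The Gamma prior is conjugate for the Poisson rate, so λ | data ~ Gamma(19+507, 1+29) = Gamma(526, 30).
Posterior mean = 526/30 = 263/15; prior mean = 19/1 = 19. Difference = 263/15 − 19 = -22/15.

-22/15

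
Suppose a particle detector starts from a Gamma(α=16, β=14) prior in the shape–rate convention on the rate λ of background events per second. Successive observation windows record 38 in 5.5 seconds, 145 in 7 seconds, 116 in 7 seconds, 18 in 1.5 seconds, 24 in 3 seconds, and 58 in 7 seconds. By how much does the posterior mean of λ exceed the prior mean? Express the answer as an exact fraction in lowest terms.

509/63

Total count: 38 + 145 + 116 + 18 + 24 + 58 = 399.
Total exposure: 5.5 + 7 + 7 + 1.5 + 3 + 7 = 31 seconds.
Posterior: α' = 16 + 399 = 415, β' = 14 + 31 = 45.
Posterior mean = 415/45 = 83/9; prior mean = 16/14 = 8/7. Difference = 83/9 − 8/7 = 509/63.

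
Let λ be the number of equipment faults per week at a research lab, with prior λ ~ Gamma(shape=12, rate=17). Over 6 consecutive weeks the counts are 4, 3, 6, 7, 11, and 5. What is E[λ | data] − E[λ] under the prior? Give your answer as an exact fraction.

540/391

Total count: 4 + 3 + 6 + 7 + 11 + 5 = 36.
Total exposure: 6 weeks.
Posterior: α' = 12 + 36 = 48, β' = 17 + 6 = 23.
Posterior mean = 48/23 = 48/23; prior mean = 12/17 = 12/17. Difference = 48/23 − 12/17 = 540/391.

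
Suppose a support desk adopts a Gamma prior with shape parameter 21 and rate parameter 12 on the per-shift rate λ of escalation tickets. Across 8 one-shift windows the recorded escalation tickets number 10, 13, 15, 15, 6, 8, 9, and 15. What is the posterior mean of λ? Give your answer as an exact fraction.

Total count: 10 + 13 + 15 + 15 + 6 + 8 + 9 + 15 = 91.
Total exposure: 8 shifts.
Gamma(α, β) with Poisson data over total exposure Σt gives posterior Gamma(α+Σx, β+Σt) = Gamma(112, 20).
Posterior mean = α'/β' = 112/20 = 28/5.

28/5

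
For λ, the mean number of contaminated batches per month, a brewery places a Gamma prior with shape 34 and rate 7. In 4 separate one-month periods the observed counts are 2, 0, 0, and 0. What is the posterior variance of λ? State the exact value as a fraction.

36/121

Total count: 2 + 0 + 0 + 0 = 2.
Total exposure: 4 months.
Posterior: α' = 34 + 2 = 36, β' = 7 + 4 = 11.
Posterior variance = α'/β'² = 36/121.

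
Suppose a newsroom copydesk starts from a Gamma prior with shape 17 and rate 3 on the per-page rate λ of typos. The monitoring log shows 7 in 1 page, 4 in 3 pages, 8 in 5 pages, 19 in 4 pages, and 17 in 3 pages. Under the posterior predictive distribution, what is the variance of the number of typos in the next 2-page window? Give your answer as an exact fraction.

Total count: 7 + 4 + 8 + 19 + 17 = 55.
Total exposure: 1 + 3 + 5 + 4 + 3 = 16 pages.
The Gamma prior is conjugate for the Poisson rate, so λ | data ~ Gamma(17+55, 3+16) = Gamma(72, 19).
The posterior predictive for a window of length T is Negative Binomial with variance T·α'·(β'+T)/β'² = 2·72·21/361 = 3024/361.

3024/361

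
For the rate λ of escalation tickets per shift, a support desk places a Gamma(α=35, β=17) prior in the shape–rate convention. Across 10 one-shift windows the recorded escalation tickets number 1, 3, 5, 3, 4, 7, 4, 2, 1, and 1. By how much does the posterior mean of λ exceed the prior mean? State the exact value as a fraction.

59/153

Total count: 1 + 3 + 5 + 3 + 4 + 7 + 4 + 2 + 1 + 1 = 31.
Total exposure: 10 shifts.
The Gamma prior is conjugate for the Poisson rate, so λ | data ~ Gamma(35+31, 17+10) = Gamma(66, 27).
Posterior mean = 66/27 = 22/9; prior mean = 35/17 = 35/17. Difference = 22/9 − 35/17 = 59/153.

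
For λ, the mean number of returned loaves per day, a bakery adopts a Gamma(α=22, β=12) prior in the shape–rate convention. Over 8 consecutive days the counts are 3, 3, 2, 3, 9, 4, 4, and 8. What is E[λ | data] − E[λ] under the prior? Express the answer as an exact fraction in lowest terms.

Total count: 3 + 3 + 2 + 3 + 9 + 4 + 4 + 8 = 36.
Total exposure: 8 days.
Gamma(α, β) with Poisson data over total exposure Σt gives posterior Gamma(α+Σx, β+Σt) = Gamma(58, 20).
Posterior mean = 58/20 = 29/10; prior mean = 22/12 = 11/6. Difference = 29/10 − 11/6 = 16/15.

16/15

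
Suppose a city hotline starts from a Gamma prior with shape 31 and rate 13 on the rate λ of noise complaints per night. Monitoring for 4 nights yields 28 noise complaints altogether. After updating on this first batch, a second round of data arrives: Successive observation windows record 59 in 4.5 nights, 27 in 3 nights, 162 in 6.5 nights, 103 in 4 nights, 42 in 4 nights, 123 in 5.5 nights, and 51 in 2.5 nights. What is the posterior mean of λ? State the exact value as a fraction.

Total count 28 over total exposure 4 nights.
After the first batch: Gamma(31 + 28, 13 + 4) = Gamma(59, 17).
Total count: 59 + 27 + 162 + 103 + 42 + 123 + 51 = 567.
Total exposure: 4.5 + 3 + 6.5 + 4 + 4 + 5.5 + 2.5 = 30 nights.
After the second batch: Gamma(59 + 567, 17 + 30) = Gamma(626, 47).
Posterior mean = α'/β' = 626/47.

626/47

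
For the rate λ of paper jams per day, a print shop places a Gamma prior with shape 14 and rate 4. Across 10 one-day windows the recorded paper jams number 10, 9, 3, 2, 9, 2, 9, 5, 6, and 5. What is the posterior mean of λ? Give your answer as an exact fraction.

Total count: 10 + 9 + 3 + 2 + 9 + 2 + 9 + 5 + 6 + 5 = 60.
Total exposure: 10 days.
Gamma(α, β) with Poisson data over total exposure Σt gives posterior Gamma(α+Σx, β+Σt) = Gamma(74, 14).
Posterior mean = α'/β' = 74/14 = 37/7.

37/7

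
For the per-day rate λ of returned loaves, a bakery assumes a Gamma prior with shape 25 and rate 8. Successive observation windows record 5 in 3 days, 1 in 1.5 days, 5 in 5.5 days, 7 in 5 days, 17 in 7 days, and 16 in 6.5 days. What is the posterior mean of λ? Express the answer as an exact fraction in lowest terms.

152/73

Total count: 5 + 1 + 5 + 7 + 17 + 16 = 51.
Total exposure: 3 + 1.5 + 5.5 + 5 + 7 + 6.5 = 28.5 days.
Posterior: α' = 25 + 51 = 76, β' = 8 + 28.5 = 73/2.
Posterior mean = α'/β' = 76/(73/2) = 152/73.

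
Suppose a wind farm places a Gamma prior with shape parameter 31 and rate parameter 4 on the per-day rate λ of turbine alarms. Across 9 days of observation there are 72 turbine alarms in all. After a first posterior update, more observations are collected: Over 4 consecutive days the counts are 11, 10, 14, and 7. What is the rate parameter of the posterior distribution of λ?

Total count 72 over total exposure 9 days.
After the first batch: Gamma(31 + 72, 4 + 9) = Gamma(103, 13).
Total count: 11 + 10 + 14 + 7 = 42.
Total exposure: 4 days.
After the second batch: Gamma(103 + 42, 13 + 4) = Gamma(145, 17).

17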